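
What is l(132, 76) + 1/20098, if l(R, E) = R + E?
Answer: 4180385/20098 ≈ 208.00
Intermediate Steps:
l(R, E) = E + R
l(132, 76) + 1/20098 = (76 + 132) + 1/20098 = 208 + 1/20098 = 4180385/20098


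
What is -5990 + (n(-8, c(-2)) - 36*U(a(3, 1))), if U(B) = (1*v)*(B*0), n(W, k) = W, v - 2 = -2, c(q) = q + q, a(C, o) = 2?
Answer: -5998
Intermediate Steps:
c(q) = 2*q
v = 0 (v = 2 - 2 = 0)
U(B) = 0 (U(B) = (1*0)*(B*0) = 0*0 = 0)
-5990 + (n(-8, c(-2)) - 36*U(a(3, 1))) = -5990 + (-8 - 36*0) = -5990 + (-8 + 0) = -5990 - 8 = -5998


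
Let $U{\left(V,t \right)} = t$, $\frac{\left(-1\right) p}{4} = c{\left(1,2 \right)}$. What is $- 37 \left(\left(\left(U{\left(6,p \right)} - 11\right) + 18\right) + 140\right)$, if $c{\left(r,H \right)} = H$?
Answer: $-5143$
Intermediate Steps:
$p = -8$ ($p = \left(-4\right) 2 = -8$)
$- 37 \left(\left(\left(U{\left(6,p \right)} - 11\right) + 18\right) + 140\right) = - 37 \left(\left(\left(-8 - 11\right) + 18\right) + 140\right) = - 37 \left(\left(-19 + 18\right) + 140\right) = - 37 \left(-1 + 140\right) = \left(-37\right) 139 = -5143$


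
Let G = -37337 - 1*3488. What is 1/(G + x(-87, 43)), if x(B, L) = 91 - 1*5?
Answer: -1/40739 ≈ -2.4546e-5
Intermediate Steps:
x(B, L) = 86 (x(B, L) = 91 - 5 = 86)
G = -40825 (G = -37337 - 3488 = -40825)
1/(G + x(-87, 43)) = 1/(-40825 + 86) = 1/(-40739) = -1/40739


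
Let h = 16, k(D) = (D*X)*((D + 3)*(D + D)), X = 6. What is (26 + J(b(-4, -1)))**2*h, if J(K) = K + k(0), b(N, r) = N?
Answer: 7744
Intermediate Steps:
k(D) = 12*D**2*(3 + D) (k(D) = (D*6)*((D + 3)*(D + D)) = (6*D)*((3 + D)*(2*D)) = (6*D)*(2*D*(3 + D)) = 12*D**2*(3 + D))
J(K) = K (J(K) = K + 12*0**2*(3 + 0) = K + 12*0*3 = K + 0 = K)
(26 + J(b(-4, -1)))**2*h = (26 - 4)**2*16 = 22**2*16 = 484*16 = 7744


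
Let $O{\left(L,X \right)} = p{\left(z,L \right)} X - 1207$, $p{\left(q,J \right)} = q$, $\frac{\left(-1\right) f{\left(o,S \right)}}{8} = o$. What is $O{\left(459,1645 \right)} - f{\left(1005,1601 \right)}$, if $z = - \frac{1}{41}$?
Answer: $\frac{278508}{41} \approx 6792.9$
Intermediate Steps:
$f{\left(o,S \right)} = - 8 o$
$z = - \frac{1}{41}$ ($z = \left(-1\right) \frac{1}{41} = - \frac{1}{41} \approx -0.02439$)
$O{\left(L,X \right)} = -1207 - \frac{X}{41}$ ($O{\left(L,X \right)} = - \frac{X}{41} - 1207 = -1207 - \frac{X}{41}$)
$O{\left(459,1645 \right)} - f{\left(1005,1601 \right)} = \left(-1207 - \frac{1645}{41}\right) - \left(-8\right) 1005 = \left(-1207 - \frac{1645}{41}\right) - -8040 = - \frac{51132}{41} + 8040 = \frac{278508}{41}$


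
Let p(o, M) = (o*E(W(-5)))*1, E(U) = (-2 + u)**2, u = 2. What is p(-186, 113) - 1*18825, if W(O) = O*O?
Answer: -18825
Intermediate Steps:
W(O) = O**2
E(U) = 0 (E(U) = (-2 + 2)**2 = 0**2 = 0)
p(o, M) = 0 (p(o, M) = (o*0)*1 = 0*1 = 0)
p(-186, 113) - 1*18825 = 0 - 1*18825 = 0 - 18825 = -18825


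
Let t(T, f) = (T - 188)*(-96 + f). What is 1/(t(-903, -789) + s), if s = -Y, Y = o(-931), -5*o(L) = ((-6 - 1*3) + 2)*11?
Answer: 5/4827598 ≈ 1.0357e-6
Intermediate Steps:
o(L) = 77/5 (o(L) = -((-6 - 1*3) + 2)*11/5 = -((-6 - 3) + 2)*11/5 = -(-9 + 2)*11/5 = -(-7)*11/5 = -1/5*(-77) = 77/5)
t(T, f) = (-188 + T)*(-96 + f)
Y = 77/5 ≈ 15.400
s = -77/5 (s = -1*77/5 = -77/5 ≈ -15.400)
1/(t(-903, -789) + s) = 1/((18048 - 188*(-789) - 96*(-903) - 903*(-789)) - 77/5) = 1/((18048 + 148332 + 86688 + 712467) - 77/5) = 1/(965535 - 77/5) = 1/(4827598/5) = 5/4827598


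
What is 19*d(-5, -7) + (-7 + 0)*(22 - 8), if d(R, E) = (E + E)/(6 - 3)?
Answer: -560/3 ≈ -186.67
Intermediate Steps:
d(R, E) = 2*E/3 (d(R, E) = (2*E)/3 = (2*E)*(1/3) = 2*E/3)
19*d(-5, -7) + (-7 + 0)*(22 - 8) = 19*((2/3)*(-7)) + (-7 + 0)*(22 - 8) = 19*(-14/3) - 7*14 = -266/3 - 98 = -560/3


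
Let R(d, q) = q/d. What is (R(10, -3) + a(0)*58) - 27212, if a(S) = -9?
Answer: -277343/10 ≈ -27734.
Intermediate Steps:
(R(10, -3) + a(0)*58) - 27212 = (-3/10 - 9*58) - 27212 = (-3*⅒ - 522) - 27212 = (-3/10 - 522) - 27212 = -5223/10 - 27212 = -277343/10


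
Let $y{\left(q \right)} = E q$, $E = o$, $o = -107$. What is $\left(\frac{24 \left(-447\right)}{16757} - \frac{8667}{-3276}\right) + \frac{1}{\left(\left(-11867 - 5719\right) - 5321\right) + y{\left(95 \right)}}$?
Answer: $\frac{598418005}{298408656} \approx 2.0054$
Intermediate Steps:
$E = -107$
$y{\left(q \right)} = - 107 q$
$\left(\frac{24 \left(-447\right)}{16757} - \frac{8667}{-3276}\right) + \frac{1}{\left(\left(-11867 - 5719\right) - 5321\right) + y{\left(95 \right)}} = \left(\frac{24 \left(-447\right)}{16757} - \frac{8667}{-3276}\right) + \frac{1}{\left(\left(-11867 - 5719\right) - 5321\right) - 10165} = \left(\left(-10728\right) \frac{1}{16757} - - \frac{963}{364}\right) + \frac{1}{\left(-17586 - 5321\right) - 10165} = \left(- \frac{10728}{16757} + \frac{963}{364}\right) + \frac{1}{-22907 - 10165} = \frac{940923}{469196} + \frac{1}{-33072} = \frac{940923}{469196} - \frac{1}{33072} = \frac{598418005}{298408656}$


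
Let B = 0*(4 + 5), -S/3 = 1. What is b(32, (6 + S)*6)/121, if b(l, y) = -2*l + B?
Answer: -64/121 ≈ -0.52893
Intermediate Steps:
S = -3 (S = -3*1 = -3)
B = 0 (B = 0*9 = 0)
b(l, y) = -2*l (b(l, y) = -2*l + 0 = -2*l)
b(32, (6 + S)*6)/121 = -2*32/121 = -64*1/121 = -64/121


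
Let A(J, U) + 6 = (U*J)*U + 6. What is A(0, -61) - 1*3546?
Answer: -3546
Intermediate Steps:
A(J, U) = J*U² (A(J, U) = -6 + ((U*J)*U + 6) = -6 + ((J*U)*U + 6) = -6 + (J*U² + 6) = -6 + (6 + J*U²) = J*U²)
A(0, -61) - 1*3546 = 0*(-61)² - 1*3546 = 0*3721 - 3546 = 0 - 3546 = -3546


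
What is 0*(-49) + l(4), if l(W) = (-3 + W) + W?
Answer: 5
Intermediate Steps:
l(W) = -3 + 2*W
0*(-49) + l(4) = 0*(-49) + (-3 + 2*4) = 0 + (-3 + 8) = 0 + 5 = 5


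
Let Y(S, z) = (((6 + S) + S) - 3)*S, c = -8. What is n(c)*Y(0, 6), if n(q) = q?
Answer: 0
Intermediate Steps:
Y(S, z) = S*(3 + 2*S) (Y(S, z) = ((6 + 2*S) - 3)*S = (3 + 2*S)*S = S*(3 + 2*S))
n(c)*Y(0, 6) = -0*(3 + 2*0) = -0*(3 + 0) = -0*3 = -8*0 = 0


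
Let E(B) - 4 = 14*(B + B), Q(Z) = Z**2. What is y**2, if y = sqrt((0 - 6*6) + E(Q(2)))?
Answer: 80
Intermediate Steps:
E(B) = 4 + 28*B (E(B) = 4 + 14*(B + B) = 4 + 14*(2*B) = 4 + 28*B)
y = 4*sqrt(5) (y = sqrt((0 - 6*6) + (4 + 28*2**2)) = sqrt((0 - 36) + (4 + 28*4)) = sqrt(-36 + (4 + 112)) = sqrt(-36 + 116) = sqrt(80) = 4*sqrt(5) ≈ 8.9443)
y**2 = (4*sqrt(5))**2 = 80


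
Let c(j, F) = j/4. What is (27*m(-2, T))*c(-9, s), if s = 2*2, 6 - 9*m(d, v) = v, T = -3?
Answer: -243/4 ≈ -60.750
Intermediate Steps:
m(d, v) = ⅔ - v/9
s = 4
c(j, F) = j/4 (c(j, F) = j*(¼) = j/4)
(27*m(-2, T))*c(-9, s) = (27*(⅔ - ⅑*(-3)))*((¼)*(-9)) = (27*(⅔ + ⅓))*(-9/4) = (27*1)*(-9/4) = 27*(-9/4) = -243/4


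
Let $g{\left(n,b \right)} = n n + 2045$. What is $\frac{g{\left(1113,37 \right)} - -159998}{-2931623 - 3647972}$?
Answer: $- \frac{1400812}{6579595} \approx -0.2129$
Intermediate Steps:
$g{\left(n,b \right)} = 2045 + n^{2}$ ($g{\left(n,b \right)} = n^{2} + 2045 = 2045 + n^{2}$)
$\frac{g{\left(1113,37 \right)} - -159998}{-2931623 - 3647972} = \frac{\left(2045 + 1113^{2}\right) - -159998}{-2931623 - 3647972} = \frac{\left(2045 + 1238769\right) + \left(-2133761 + 2293759\right)}{-2931623 - 3647972} = \frac{1240814 + 159998}{-2931623 - 3647972} = \frac{1400812}{-6579595} = 1400812 \left(- \frac{1}{6579595}\right) = - \frac{1400812}{6579595}$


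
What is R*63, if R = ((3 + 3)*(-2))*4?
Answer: -3024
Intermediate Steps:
R = -48 (R = (6*(-2))*4 = -12*4 = -48)
R*63 = -48*63 = -3024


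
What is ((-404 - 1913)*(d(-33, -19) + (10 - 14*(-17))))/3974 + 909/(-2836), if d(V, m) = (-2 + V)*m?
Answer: -3001473161/5635132 ≈ -532.64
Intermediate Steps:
d(V, m) = m*(-2 + V)
((-404 - 1913)*(d(-33, -19) + (10 - 14*(-17))))/3974 + 909/(-2836) = ((-404 - 1913)*(-19*(-2 - 33) + (10 - 14*(-17))))/3974 + 909/(-2836) = -2317*(-19*(-35) + (10 + 238))*(1/3974) + 909*(-1/2836) = -2317*(665 + 248)*(1/3974) - 909/2836 = -2317*913*(1/3974) - 909/2836 = -2115421*1/3974 - 909/2836 = -2115421/3974 - 909/2836 = -3001473161/5635132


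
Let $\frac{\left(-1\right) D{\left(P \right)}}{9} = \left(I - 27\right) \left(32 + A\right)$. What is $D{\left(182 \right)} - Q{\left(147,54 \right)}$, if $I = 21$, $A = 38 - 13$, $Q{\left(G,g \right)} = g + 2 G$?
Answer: $2730$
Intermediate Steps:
$A = 25$
$D{\left(P \right)} = 3078$ ($D{\left(P \right)} = - 9 \left(21 - 27\right) \left(32 + 25\right) = - 9 \left(\left(-6\right) 57\right) = \left(-9\right) \left(-342\right) = 3078$)
$D{\left(182 \right)} - Q{\left(147,54 \right)} = 3078 - \left(54 + 2 \cdot 147\right) = 3078 - \left(54 + 294\right) = 3078 - 348 = 2730$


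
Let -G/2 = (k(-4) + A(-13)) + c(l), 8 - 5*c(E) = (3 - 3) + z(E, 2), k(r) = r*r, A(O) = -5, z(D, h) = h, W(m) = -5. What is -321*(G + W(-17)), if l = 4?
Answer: 47187/5 ≈ 9437.4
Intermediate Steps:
k(r) = r**2
c(E) = 6/5 (c(E) = 8/5 - ((3 - 3) + 2)/5 = 8/5 - (0 + 2)/5 = 8/5 - 1/5*2 = 8/5 - 2/5 = 6/5)
G = -122/5 (G = -2*(((-4)**2 - 5) + 6/5) = -2*((16 - 5) + 6/5) = -2*(11 + 6/5) = -2*61/5 = -122/5 ≈ -24.400)
-321*(G + W(-17)) = -321*(-122/5 - 5) = -321*(-147/5) = 47187/5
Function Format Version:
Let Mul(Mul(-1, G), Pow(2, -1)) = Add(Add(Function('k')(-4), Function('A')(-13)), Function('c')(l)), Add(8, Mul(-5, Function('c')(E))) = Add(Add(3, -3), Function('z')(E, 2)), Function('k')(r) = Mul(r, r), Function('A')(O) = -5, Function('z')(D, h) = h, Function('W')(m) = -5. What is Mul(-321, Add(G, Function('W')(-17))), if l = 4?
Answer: Rational(47187, 5) ≈ 9437.4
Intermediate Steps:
Function('k')(r) = Pow(r, 2)
Function('c')(E) = Rational(6, 5) (Function('c')(E) = Add(Rational(8, 5), Mul(Rational(-1, 5), Add(Add(3, -3), 2))) = Add(Rational(8, 5), Mul(Rational(-1, 5), Add(0, 2))) = Add(Rational(8, 5), Mul(Rational(-1, 5), 2)) = Add(Rational(8, 5), Rational(-2, 5)) = Rational(6, 5))
G = Rational(-122, 5) (G = Mul(-2, Add(Add(Pow(-4, 2), -5), Rational(6, 5))) = Mul(-2, Add(Add(16, -5), Rational(6, 5))) = Mul(-2, Add(11, Rational(6, 5))) = Mul(-2, Rational(61, 5)) = Rational(-122, 5) ≈ -24.400)
Mul(-321, Add(G, Function('W')(-17))) = Mul(-321, Add(Rational(-122, 5), -5)) = Mul(-321, Rational(-147, 5)) = Rational(47187, 5)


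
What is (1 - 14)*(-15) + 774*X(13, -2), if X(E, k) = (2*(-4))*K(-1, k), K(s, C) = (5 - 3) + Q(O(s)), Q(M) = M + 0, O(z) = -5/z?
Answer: -43149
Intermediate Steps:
Q(M) = M
K(s, C) = 2 - 5/s (K(s, C) = (5 - 3) - 5/s = 2 - 5/s)
X(E, k) = -56 (X(E, k) = (2*(-4))*(2 - 5/(-1)) = -8*(2 - 5*(-1)) = -8*(2 + 5) = -8*7 = -56)
(1 - 14)*(-15) + 774*X(13, -2) = (1 - 14)*(-15) + 774*(-56) = -13*(-15) - 43344 = 195 - 43344 = -43149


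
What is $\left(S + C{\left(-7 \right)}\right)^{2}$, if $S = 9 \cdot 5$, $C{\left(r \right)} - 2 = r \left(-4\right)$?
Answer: $5625$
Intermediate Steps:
$C{\left(r \right)} = 2 - 4 r$ ($C{\left(r \right)} = 2 + r \left(-4\right) = 2 - 4 r$)
$S = 45$
$\left(S + C{\left(-7 \right)}\right)^{2} = \left(45 + \left(2 - -28\right)\right)^{2} = \left(45 + \left(2 + 28\right)\right)^{2} = \left(45 + 30\right)^{2} = 75^{2} = 5625$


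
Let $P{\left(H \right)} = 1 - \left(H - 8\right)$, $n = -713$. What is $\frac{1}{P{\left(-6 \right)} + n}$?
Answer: $- \frac{1}{698} \approx -0.0014327$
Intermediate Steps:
$P{\left(H \right)} = 9 - H$ ($P{\left(H \right)} = 1 - \left(-8 + H\right) = 9 - H$)
$\frac{1}{P{\left(-6 \right)} + n} = \frac{1}{\left(9 - -6\right) - 713} = \frac{1}{\left(9 + 6\right) - 713} = \frac{1}{15 - 713} = \frac{1}{-698} = - \frac{1}{698}$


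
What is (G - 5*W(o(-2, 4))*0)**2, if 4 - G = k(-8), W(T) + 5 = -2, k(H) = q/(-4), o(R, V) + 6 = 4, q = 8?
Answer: 36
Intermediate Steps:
o(R, V) = -2 (o(R, V) = -6 + 4 = -2)
k(H) = -2 (k(H) = 8/(-4) = 8*(-1/4) = -2)
W(T) = -7 (W(T) = -5 - 2 = -7)
G = 6 (G = 4 - 1*(-2) = 4 + 2 = 6)
(G - 5*W(o(-2, 4))*0)**2 = (6 - 5*(-7)*0)**2 = (6 + 35*0)**2 = (6 + 0)**2 = 6**2 = 36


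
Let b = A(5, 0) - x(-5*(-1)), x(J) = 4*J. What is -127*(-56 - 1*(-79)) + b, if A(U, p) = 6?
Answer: -2935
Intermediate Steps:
b = -14 (b = 6 - 4*(-5*(-1)) = 6 - 4*5 = 6 - 1*20 = 6 - 20 = -14)
-127*(-56 - 1*(-79)) + b = -127*(-56 - 1*(-79)) - 14 = -127*(-56 + 79) - 14 = -127*23 - 14 = -2921 - 14 = -2935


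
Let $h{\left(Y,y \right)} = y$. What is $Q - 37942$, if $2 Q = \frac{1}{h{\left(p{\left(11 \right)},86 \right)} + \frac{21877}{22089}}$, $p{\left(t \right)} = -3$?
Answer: $- \frac{145813436315}{3843062} \approx -37942.0$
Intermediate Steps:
$Q = \frac{22089}{3843062}$ ($Q = \frac{1}{2 \left(86 + \frac{21877}{22089}\right)} = \frac{1}{2 \cdot \frac{1921531}{22089}} = \frac{1}{2} \cdot \frac{22089}{1921531} = \frac{22089}{3843062} \approx 0.0057478$)
$Q - 37942 = \frac{22089}{3843062} - 37942 = - \frac{145813436315}{3843062}$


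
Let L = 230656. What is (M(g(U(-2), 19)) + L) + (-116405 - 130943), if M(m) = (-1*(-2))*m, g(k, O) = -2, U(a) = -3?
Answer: -16696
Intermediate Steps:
M(m) = 2*m
(M(g(U(-2), 19)) + L) + (-116405 - 130943) = (2*(-2) + 230656) + (-116405 - 130943) = (-4 + 230656) - 247348 = 230652 - 247348 = -16696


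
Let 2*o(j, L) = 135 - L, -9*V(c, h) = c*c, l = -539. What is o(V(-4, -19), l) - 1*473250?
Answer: -472913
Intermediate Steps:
V(c, h) = -c²/9 (V(c, h) = -c*c/9 = -c²/9)
o(j, L) = 135/2 - L/2 (o(j, L) = (135 - L)/2 = 135/2 - L/2)
o(V(-4, -19), l) - 1*473250 = (135/2 - ½*(-539)) - 1*473250 = (135/2 + 539/2) - 473250 = 337 - 473250 = -472913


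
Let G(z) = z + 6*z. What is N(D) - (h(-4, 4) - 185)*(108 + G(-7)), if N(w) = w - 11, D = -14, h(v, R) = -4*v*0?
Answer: 10890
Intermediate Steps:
G(z) = 7*z
h(v, R) = 0
N(w) = -11 + w
N(D) - (h(-4, 4) - 185)*(108 + G(-7)) = (-11 - 14) - (0 - 185)*(108 + 7*(-7)) = -25 - (-185)*(108 - 49) = -25 - (-185)*59 = -25 - 1*(-10915) = -25 + 10915 = 10890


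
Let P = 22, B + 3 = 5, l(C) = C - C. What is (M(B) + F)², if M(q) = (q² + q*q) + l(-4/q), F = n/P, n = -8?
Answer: 7056/121 ≈ 58.314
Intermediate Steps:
l(C) = 0
B = 2 (B = -3 + 5 = 2)
F = -4/11 (F = -8/22 = -8*1/22 = -4/11 ≈ -0.36364)
M(q) = 2*q² (M(q) = (q² + q*q) + 0 = (q² + q²) + 0 = 2*q² + 0 = 2*q²)
(M(B) + F)² = (2*2² - 4/11)² = (2*4 - 4/11)² = (8 - 4/11)² = (84/11)² = 7056/121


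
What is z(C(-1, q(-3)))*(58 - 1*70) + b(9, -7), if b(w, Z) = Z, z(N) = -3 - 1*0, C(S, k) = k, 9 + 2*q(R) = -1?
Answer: 29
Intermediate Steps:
q(R) = -5 (q(R) = -9/2 + (½)*(-1) = -9/2 - ½ = -5)
z(N) = -3 (z(N) = -3 + 0 = -3)
z(C(-1, q(-3)))*(58 - 1*70) + b(9, -7) = -3*(58 - 1*70) - 7 = -3*(58 - 70) - 7 = -3*(-12) - 7 = 36 - 7 = 29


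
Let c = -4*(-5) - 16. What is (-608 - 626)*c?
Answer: -4936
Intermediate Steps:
c = 4 (c = 20 - 16 = 4)
(-608 - 626)*c = (-608 - 626)*4 = -1234*4 = -4936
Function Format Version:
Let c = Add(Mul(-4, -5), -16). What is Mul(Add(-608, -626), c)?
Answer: -4936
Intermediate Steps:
c = 4 (c = Add(20, -16) = 4)
Mul(Add(-608, -626), c) = Mul(Add(-608, -626), 4) = Mul(-1234, 4) = -4936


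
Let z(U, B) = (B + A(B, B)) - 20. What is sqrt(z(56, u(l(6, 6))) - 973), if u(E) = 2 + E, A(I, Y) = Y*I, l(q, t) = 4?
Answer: I*sqrt(951) ≈ 30.838*I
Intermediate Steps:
A(I, Y) = I*Y
z(U, B) = -20 + B + B**2 (z(U, B) = (B + B*B) - 20 = (B + B**2) - 20 = -20 + B + B**2)
sqrt(z(56, u(l(6, 6))) - 973) = sqrt((-20 + (2 + 4) + (2 + 4)**2) - 973) = sqrt((-20 + 6 + 6**2) - 973) = sqrt((-20 + 6 + 36) - 973) = sqrt(22 - 973) = sqrt(-951) = I*sqrt(951)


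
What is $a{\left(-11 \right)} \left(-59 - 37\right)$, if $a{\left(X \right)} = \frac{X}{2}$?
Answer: $528$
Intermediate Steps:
$a{\left(X \right)} = \frac{X}{2}$ ($a{\left(X \right)} = X \frac{1}{2} = \frac{X}{2}$)
$a{\left(-11 \right)} \left(-59 - 37\right) = \frac{1}{2} \left(-11\right) \left(-59 - 37\right) = \left(- \frac{11}{2}\right) \left(-96\right) = 528$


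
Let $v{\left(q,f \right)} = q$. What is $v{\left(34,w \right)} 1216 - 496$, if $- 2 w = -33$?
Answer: $40848$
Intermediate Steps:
$w = \frac{33}{2}$ ($w = \left(- \frac{1}{2}\right) \left(-33\right) = \frac{33}{2} \approx 16.5$)
$v{\left(34,w \right)} 1216 - 496 = 34 \cdot 1216 - 496 = 41344 - 496 = 40848$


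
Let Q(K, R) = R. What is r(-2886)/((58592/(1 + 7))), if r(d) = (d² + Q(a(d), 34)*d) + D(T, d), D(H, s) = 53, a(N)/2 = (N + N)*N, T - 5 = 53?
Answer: 8230925/7324 ≈ 1123.8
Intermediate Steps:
T = 58 (T = 5 + 53 = 58)
a(N) = 4*N² (a(N) = 2*((N + N)*N) = 2*((2*N)*N) = 2*(2*N²) = 4*N²)
r(d) = 53 + d² + 34*d (r(d) = (d² + 34*d) + 53 = 53 + d² + 34*d)
r(-2886)/((58592/(1 + 7))) = (53 + (-2886)² + 34*(-2886))/((58592/(1 + 7))) = (53 + 8328996 - 98124)/((58592/8)) = 8230925/((58592*(⅛))) = 8230925/7324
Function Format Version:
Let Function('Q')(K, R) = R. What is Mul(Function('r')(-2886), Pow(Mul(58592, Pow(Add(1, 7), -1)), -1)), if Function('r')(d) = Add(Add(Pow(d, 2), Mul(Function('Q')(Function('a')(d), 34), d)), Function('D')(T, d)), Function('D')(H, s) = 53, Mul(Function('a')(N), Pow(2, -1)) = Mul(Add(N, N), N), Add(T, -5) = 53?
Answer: Rational(8230925, 7324) ≈ 1123.8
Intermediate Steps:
T = 58 (T = Add(5, 53) = 58)
Function('a')(N) = Mul(4, Pow(N, 2)) (Function('a')(N) = Mul(2, Mul(Add(N, N), N)) = Mul(2, Mul(Mul(2, N), N)) = Mul(2, Mul(2, Pow(N, 2))) = Mul(4, Pow(N, 2)))
Function('r')(d) = Add(53, Pow(d, 2), Mul(34, d)) (Function('r')(d) = Add(Add(Pow(d, 2), Mul(34, d)), 53) = Add(53, Pow(d, 2), Mul(34, d)))
Mul(Function('r')(-2886), Pow(Mul(58592, Pow(Add(1, 7), -1)), -1)) = Mul(Add(53, Pow(-2886, 2), Mul(34, -2886)), Pow(Mul(58592, Pow(Add(1, 7), -1)), -1)) = Mul(Add(53, 8328996, -98124), Pow(Mul(58592, Pow(8, -1)), -1)) = Mul(8230925, Pow(Mul(58592, Rational(1, 8)), -1)) = Mul(8230925, Pow(7324, -1)) = Mul(8230925, Rational(1, 7324)) = Rational(8230925, 7324)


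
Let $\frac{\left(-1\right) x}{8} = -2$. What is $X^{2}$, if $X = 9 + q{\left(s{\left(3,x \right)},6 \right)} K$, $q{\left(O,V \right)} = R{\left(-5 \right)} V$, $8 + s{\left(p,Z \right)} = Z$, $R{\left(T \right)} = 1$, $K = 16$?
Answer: $11025$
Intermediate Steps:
$x = 16$ ($x = \left(-8\right) \left(-2\right) = 16$)
$s{\left(p,Z \right)} = -8 + Z$
$q{\left(O,V \right)} = V$ ($q{\left(O,V \right)} = 1 V = V$)
$X = 105$ ($X = 9 + 6 \cdot 16 = 9 + 96 = 105$)
$X^{2} = 105^{2} = 11025$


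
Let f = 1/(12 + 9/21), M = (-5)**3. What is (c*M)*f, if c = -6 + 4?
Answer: 1750/87 ≈ 20.115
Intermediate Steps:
c = -2
M = -125
f = 7/87 (f = 1/(12 + 9*(1/21)) = 1/(12 + 3/7) = 1/(87/7) = 7/87 ≈ 0.080460)
(c*M)*f = -2*(-125)*(7/87) = 250*(7/87) = 1750/87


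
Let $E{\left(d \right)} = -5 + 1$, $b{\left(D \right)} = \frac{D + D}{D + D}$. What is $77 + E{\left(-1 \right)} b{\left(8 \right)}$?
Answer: $73$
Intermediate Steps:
$b{\left(D \right)} = 1$ ($b{\left(D \right)} = \frac{2 D}{2 D} = 2 D \frac{1}{2 D} = 1$)
$E{\left(d \right)} = -4$
$77 + E{\left(-1 \right)} b{\left(8 \right)} = 77 - 4 = 73$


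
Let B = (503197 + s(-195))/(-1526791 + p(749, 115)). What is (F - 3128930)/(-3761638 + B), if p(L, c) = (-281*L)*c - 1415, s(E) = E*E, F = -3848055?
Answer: 35906552354977/19358999989636 ≈ 1.8548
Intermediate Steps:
s(E) = E²
p(L, c) = -1415 - 281*L*c (p(L, c) = -281*L*c - 1415 = -1415 - 281*L*c)
B = -541222/25732141 (B = (503197 + (-195)²)/(-1526791 + (-1415 - 281*749*115)) = (503197 + 38025)/(-1526791 + (-1415 - 24203935)) = 541222/(-1526791 - 24205350) = 541222/(-25732141) = 541222*(-1/25732141) = -541222/25732141 ≈ -0.021033)
(F - 3128930)/(-3761638 + B) = (-3848055 - 3128930)/(-3761638 - 541222/25732141) = -6976985/(-96794999948180/25732141) = -6976985*(-25732141/96794999948180) = 35906552354977/19358999989636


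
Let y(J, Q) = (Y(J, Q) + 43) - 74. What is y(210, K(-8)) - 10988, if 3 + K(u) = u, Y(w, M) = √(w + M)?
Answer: -11019 + √199 ≈ -11005.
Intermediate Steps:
Y(w, M) = √(M + w)
K(u) = -3 + u
y(J, Q) = -31 + √(J + Q) (y(J, Q) = (√(Q + J) + 43) - 74 = (√(J + Q) + 43) - 74 = (43 + √(J + Q)) - 74 = -31 + √(J + Q))
y(210, K(-8)) - 10988 = (-31 + √(210 + (-3 - 8))) - 10988 = (-31 + √(210 - 11)) - 10988 = (-31 + √199) - 10988 = -11019 + √199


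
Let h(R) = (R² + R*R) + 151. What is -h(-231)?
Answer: -106873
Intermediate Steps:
h(R) = 151 + 2*R² (h(R) = (R² + R²) + 151 = 2*R² + 151 = 151 + 2*R²)
-h(-231) = -(151 + 2*(-231)²) = -(151 + 2*53361) = -(151 + 106722) = -1*106873 = -106873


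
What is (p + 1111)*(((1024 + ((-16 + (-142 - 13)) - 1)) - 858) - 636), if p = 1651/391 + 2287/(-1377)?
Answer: -7547268754/10557 ≈ -7.1491e+5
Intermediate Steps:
p = 81130/31671 (p = 1651*(1/391) + 2287*(-1/1377) = 1651/391 - 2287/1377 = 81130/31671 ≈ 2.5616)
(p + 1111)*(((1024 + ((-16 + (-142 - 13)) - 1)) - 858) - 636) = (81130/31671 + 1111)*(((1024 + ((-16 + (-142 - 13)) - 1)) - 858) - 636) = 35267611*(((1024 + ((-16 - 155) - 1)) - 858) - 636)/31671 = 35267611*(((1024 + (-171 - 1)) - 858) - 636)/31671 = 35267611*(((1024 - 172) - 858) - 636)/31671 = 35267611*((852 - 858) - 636)/31671 = 35267611*(-6 - 636)/31671 = (35267611/31671)*(-642) = -7547268754/10557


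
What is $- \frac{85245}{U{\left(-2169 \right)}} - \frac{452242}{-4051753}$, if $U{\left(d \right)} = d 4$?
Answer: $\frac{116438445359}{11717669676} \approx 9.937$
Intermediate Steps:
$U{\left(d \right)} = 4 d$
$- \frac{85245}{U{\left(-2169 \right)}} - \frac{452242}{-4051753} = - \frac{85245}{4 \left(-2169\right)} - \frac{452242}{-4051753} = - \frac{85245}{-8676} - - \frac{452242}{4051753} = \left(-85245\right) \left(- \frac{1}{8676}\right) + \frac{452242}{4051753} = \frac{28415}{2892} + \frac{452242}{4051753} = \frac{116438445359}{11717669676}$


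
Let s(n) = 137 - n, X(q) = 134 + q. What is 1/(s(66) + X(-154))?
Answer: 1/51 ≈ 0.019608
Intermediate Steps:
1/(s(66) + X(-154)) = 1/((137 - 1*66) + (134 - 154)) = 1/((137 - 66) - 20) = 1/(71 - 20) = 1/51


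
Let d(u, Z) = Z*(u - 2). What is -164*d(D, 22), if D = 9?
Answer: -25256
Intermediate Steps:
d(u, Z) = Z*(-2 + u)
-164*d(D, 22) = -3608*(-2 + 9) = -3608*7 = -164*154 = -25256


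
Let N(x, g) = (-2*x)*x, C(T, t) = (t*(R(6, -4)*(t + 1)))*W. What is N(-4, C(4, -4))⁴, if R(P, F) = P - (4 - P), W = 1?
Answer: 1048576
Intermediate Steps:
R(P, F) = -4 + 2*P (R(P, F) = P + (-4 + P) = -4 + 2*P)
C(T, t) = t*(8 + 8*t) (C(T, t) = (t*((-4 + 2*6)*(t + 1)))*1 = (t*((-4 + 12)*(1 + t)))*1 = (t*(8*(1 + t)))*1 = (t*(8 + 8*t))*1 = t*(8 + 8*t))
N(x, g) = -2*x²
N(-4, C(4, -4))⁴ = (-2*(-4)²)⁴ = (-2*16)⁴ = (-32)⁴ = 1048576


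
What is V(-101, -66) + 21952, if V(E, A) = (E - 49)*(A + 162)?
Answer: 7552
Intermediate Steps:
V(E, A) = (-49 + E)*(162 + A)
V(-101, -66) + 21952 = (-7938 - 49*(-66) + 162*(-101) - 66*(-101)) + 21952 = (-7938 + 3234 - 16362 + 6666) + 21952 = -14400 + 21952 = 7552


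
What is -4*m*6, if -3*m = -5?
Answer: -40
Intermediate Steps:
m = 5/3 (m = -1/3*(-5) = 5/3 ≈ 1.6667)
-4*m*6 = -4*5/3*6 = -20/3*6 = -40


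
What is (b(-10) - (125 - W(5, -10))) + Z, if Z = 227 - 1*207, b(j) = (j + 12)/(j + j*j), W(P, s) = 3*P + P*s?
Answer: -6299/45 ≈ -139.98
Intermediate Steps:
b(j) = (12 + j)/(j + j²)
Z = 20 (Z = 227 - 207 = 20)
(b(-10) - (125 - W(5, -10))) + Z = ((12 - 10)/((-10)*(1 - 10)) - (125 - 5*(3 - 10))) + 20 = (-⅒*2/(-9) - (125 - 5*(-7))) + 20 = (-⅒*(-⅑)*2 - (125 - 1*(-35))) + 20 = (1/45 - (125 + 35)) + 20 = (1/45 - 1*160) + 20 = (1/45 - 160) + 20 = -7199/45 + 20 = -6299/45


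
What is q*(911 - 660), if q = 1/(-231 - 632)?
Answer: -251/863 ≈ -0.29085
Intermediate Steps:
q = -1/863 (q = 1/(-863) = -1/863 ≈ -0.0011587)
q*(911 - 660) = -(911 - 660)/863 = -1/863*251 = -251/863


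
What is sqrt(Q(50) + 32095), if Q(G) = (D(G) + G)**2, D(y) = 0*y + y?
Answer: sqrt(42095) ≈ 205.17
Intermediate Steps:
D(y) = y (D(y) = 0 + y = y)
Q(G) = 4*G**2 (Q(G) = (G + G)**2 = (2*G)**2 = 4*G**2)
sqrt(Q(50) + 32095) = sqrt(4*50**2 + 32095) = sqrt(4*2500 + 32095) = sqrt(10000 + 32095) = sqrt(42095)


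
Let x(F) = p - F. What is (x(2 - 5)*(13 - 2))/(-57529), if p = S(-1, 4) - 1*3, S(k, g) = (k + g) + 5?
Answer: -88/57529 ≈ -0.0015297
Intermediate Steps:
S(k, g) = 5 + g + k (S(k, g) = (g + k) + 5 = 5 + g + k)
p = 5 (p = (5 + 4 - 1) - 1*3 = 8 - 3 = 5)
x(F) = 5 - F
(x(2 - 5)*(13 - 2))/(-57529) = ((5 - (2 - 5))*(13 - 2))/(-57529) = ((5 - 1*(-3))*11)*(-1/57529) = ((5 + 3)*11)*(-1/57529) = (8*11)*(-1/57529) = 88*(-1/57529) = -88/57529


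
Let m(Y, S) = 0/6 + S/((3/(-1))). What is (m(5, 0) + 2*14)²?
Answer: 784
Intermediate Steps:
m(Y, S) = -S/3 (m(Y, S) = 0*(⅙) + S/((3*(-1))) = 0 + S/(-3) = 0 + S*(-⅓) = 0 - S/3 = -S/3)
(m(5, 0) + 2*14)² = (-⅓*0 + 2*14)² = (0 + 28)² = 28² = 784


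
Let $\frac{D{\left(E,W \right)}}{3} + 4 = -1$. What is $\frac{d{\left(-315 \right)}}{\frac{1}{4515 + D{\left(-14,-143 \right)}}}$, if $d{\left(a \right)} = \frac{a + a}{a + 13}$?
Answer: $\frac{1417500}{151} \approx 9387.4$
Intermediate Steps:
$D{\left(E,W \right)} = -15$ ($D{\left(E,W \right)} = -12 + 3 \left(-1\right) = -12 - 3 = -15$)
$d{\left(a \right)} = \frac{2 a}{13 + a}$
$\frac{d{\left(-315 \right)}}{\frac{1}{4515 + D{\left(-14,-143 \right)}}} = \frac{2 \left(-315\right) \frac{1}{13 - 315}}{\frac{1}{4515 - 15}} = \frac{2 \left(-315\right) \frac{1}{-302}}{\frac{1}{4500}} = 2 \left(-315\right) \left(- \frac{1}{302}\right) \frac{1}{\frac{1}{4500}} = \frac{315}{151} \cdot 4500 = \frac{1417500}{151}$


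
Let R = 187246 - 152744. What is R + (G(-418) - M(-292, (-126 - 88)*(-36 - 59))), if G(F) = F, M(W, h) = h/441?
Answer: 15010714/441 ≈ 34038.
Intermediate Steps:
R = 34502
M(W, h) = h/441 (M(W, h) = h*(1/441) = h/441)
R + (G(-418) - M(-292, (-126 - 88)*(-36 - 59))) = 34502 + (-418 - (-126 - 88)*(-36 - 59)/441) = 34502 + (-418 - (-214*(-95))/441) = 34502 + (-418 - 20330/441) = 34502 - 204668/441 = 15010714/441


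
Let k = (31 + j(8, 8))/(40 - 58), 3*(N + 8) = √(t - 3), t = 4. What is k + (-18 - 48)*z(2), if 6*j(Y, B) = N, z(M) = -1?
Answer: 20849/324 ≈ 64.349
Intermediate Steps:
N = -23/3 (N = -8 + √(4 - 3)/3 = -8 + √1/3 = -8 + (⅓)*1 = -8 + ⅓ = -23/3 ≈ -7.6667)
j(Y, B) = -23/18 (j(Y, B) = (⅙)*(-23/3) = -23/18)
k = -535/324 (k = (31 - 23/18)/(40 - 58) = (535/18)/(-18) = (535/18)*(-1/18) = -535/324 ≈ -1.6512)
k + (-18 - 48)*z(2) = -535/324 + (-18 - 48)*(-1) = -535/324 - 66*(-1) = -535/324 + 66 = 20849/324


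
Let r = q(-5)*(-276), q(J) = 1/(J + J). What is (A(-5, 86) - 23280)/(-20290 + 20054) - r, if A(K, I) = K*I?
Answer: 42991/590 ≈ 72.866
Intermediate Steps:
A(K, I) = I*K
q(J) = 1/(2*J)
r = 138/5 (r = ((½)/(-5))*(-276) = ((½)*(-⅕))*(-276) = -⅒*(-276) = 138/5 ≈ 27.600)
(A(-5, 86) - 23280)/(-20290 + 20054) - r = (86*(-5) - 23280)/(-20290 + 20054) - 1*138/5 = (-430 - 23280)/(-236) - 138/5 = -23710*(-1/236) - 138/5 = 11855/118 - 138/5 = 42991/590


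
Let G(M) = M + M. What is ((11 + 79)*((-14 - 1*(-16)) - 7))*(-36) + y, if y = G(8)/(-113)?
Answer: 1830584/113 ≈ 16200.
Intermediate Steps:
G(M) = 2*M
y = -16/113 (y = (2*8)/(-113) = 16*(-1/113) = -16/113 ≈ -0.14159)
((11 + 79)*((-14 - 1*(-16)) - 7))*(-36) + y = ((11 + 79)*((-14 - 1*(-16)) - 7))*(-36) - 16/113 = (90*((-14 + 16) - 7))*(-36) - 16/113 = (90*(2 - 7))*(-36) - 16/113 = (90*(-5))*(-36) - 16/113 = -450*(-36) - 16/113 = 16200 - 16/113 = 1830584/113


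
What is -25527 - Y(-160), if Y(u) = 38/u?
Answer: -2042141/80 ≈ -25527.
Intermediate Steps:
-25527 - Y(-160) = -25527 - 38/(-160) = -25527 - 38*(-1)/160 = -25527 - 1*(-19/80) = -25527 + 19/80 = -2042141/80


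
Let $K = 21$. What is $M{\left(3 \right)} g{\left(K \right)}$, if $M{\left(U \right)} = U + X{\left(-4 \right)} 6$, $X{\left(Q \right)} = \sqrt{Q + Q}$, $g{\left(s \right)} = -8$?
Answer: $-24 - 96 i \sqrt{2} \approx -24.0 - 135.76 i$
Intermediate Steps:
$X{\left(Q \right)} = \sqrt{2} \sqrt{Q}$ ($X{\left(Q \right)} = \sqrt{2 Q} = \sqrt{2} \sqrt{Q}$)
$M{\left(U \right)} = U + 12 i \sqrt{2}$ ($M{\left(U \right)} = U + \sqrt{2} \sqrt{-4} \cdot 6 = U + \sqrt{2} \cdot 2 i 6 = U + 2 i \sqrt{2} \cdot 6 = U + 12 i \sqrt{2}$)
$M{\left(3 \right)} g{\left(K \right)} = \left(3 + 12 i \sqrt{2}\right) \left(-8\right) = -24 - 96 i \sqrt{2}$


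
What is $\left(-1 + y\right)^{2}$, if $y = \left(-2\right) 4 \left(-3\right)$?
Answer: $529$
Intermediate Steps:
$y = 24$ ($y = \left(-8\right) \left(-3\right) = 24$)
$\left(-1 + y\right)^{2} = \left(-1 + 24\right)^{2} = 23^{2} = 529$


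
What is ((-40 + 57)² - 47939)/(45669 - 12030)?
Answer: -47650/33639 ≈ -1.4165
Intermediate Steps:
((-40 + 57)² - 47939)/(45669 - 12030) = (17² - 47939)/33639 = (289 - 47939)*(1/33639) = -47650*1/33639 = -47650/33639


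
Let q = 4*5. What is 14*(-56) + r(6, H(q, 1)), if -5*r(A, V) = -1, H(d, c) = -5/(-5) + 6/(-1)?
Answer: -3919/5 ≈ -783.80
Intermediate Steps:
q = 20
H(d, c) = -5 (H(d, c) = -5*(-⅕) + 6*(-1) = 1 - 6 = -5)
r(A, V) = ⅕ (r(A, V) = -⅕*(-1) = ⅕)
14*(-56) + r(6, H(q, 1)) = 14*(-56) + ⅕ = -784 + ⅕ = -3919/5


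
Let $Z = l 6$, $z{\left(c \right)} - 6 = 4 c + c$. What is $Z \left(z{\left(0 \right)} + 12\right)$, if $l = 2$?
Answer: $216$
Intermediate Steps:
$z{\left(c \right)} = 6 + 5 c$ ($z{\left(c \right)} = 6 + \left(4 c + c\right) = 6 + 5 c$)
$Z = 12$ ($Z = 2 \cdot 6 = 12$)
$Z \left(z{\left(0 \right)} + 12\right) = 12 \left(\left(6 + 5 \cdot 0\right) + 12\right) = 12 \left(\left(6 + 0\right) + 12\right) = 12 \left(6 + 12\right) = 12 \cdot 18 = 216$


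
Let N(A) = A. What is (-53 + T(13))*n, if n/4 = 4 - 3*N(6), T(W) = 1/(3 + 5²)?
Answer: 2966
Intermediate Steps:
T(W) = 1/28 (T(W) = 1/(3 + 25) = 1/28)
n = -56 (n = 4*(4 - 3*6) = 4*(4 - 18) = 4*(-14) = -56)
(-53 + T(13))*n = (-53 + 1/28)*(-56) = -1483/28*(-56) = 2966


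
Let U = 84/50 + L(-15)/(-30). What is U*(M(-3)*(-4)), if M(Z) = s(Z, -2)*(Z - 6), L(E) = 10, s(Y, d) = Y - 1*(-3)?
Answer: 0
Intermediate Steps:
s(Y, d) = 3 + Y (s(Y, d) = Y + 3 = 3 + Y)
M(Z) = (-6 + Z)*(3 + Z) (M(Z) = (3 + Z)*(Z - 6) = (3 + Z)*(-6 + Z) = (-6 + Z)*(3 + Z))
U = 101/75 (U = 84/50 + 10/(-30) = 84*(1/50) + 10*(-1/30) = 42/25 - ⅓ = 101/75 ≈ 1.3467)
U*(M(-3)*(-4)) = 101*(((-6 - 3)*(3 - 3))*(-4))/75 = 101*(-9*0*(-4))/75 = 101*(0*(-4))/75 = (101/75)*0 = 0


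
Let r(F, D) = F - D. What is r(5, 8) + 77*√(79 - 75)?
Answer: 151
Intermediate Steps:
r(5, 8) + 77*√(79 - 75) = (5 - 1*8) + 77*√(79 - 75) = (5 - 8) + 77*√4 = -3 + 77*2 = -3 + 154 = 151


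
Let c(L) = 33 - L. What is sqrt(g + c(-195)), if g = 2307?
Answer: 13*sqrt(15) ≈ 50.349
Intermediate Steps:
sqrt(g + c(-195)) = sqrt(2307 + (33 - 1*(-195))) = sqrt(2307 + (33 + 195)) = sqrt(2307 + 228) = sqrt(2535) = 13*sqrt(15)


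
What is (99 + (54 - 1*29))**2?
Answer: 15376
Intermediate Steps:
(99 + (54 - 1*29))**2 = (99 + (54 - 29))**2 = (99 + 25)**2 = 124**2 = 15376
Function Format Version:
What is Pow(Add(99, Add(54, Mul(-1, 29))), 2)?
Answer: 15376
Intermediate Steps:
Pow(Add(99, Add(54, Mul(-1, 29))), 2) = Pow(Add(99, Add(54, -29)), 2) = Pow(Add(99, 25), 2) = Pow(124, 2) = 15376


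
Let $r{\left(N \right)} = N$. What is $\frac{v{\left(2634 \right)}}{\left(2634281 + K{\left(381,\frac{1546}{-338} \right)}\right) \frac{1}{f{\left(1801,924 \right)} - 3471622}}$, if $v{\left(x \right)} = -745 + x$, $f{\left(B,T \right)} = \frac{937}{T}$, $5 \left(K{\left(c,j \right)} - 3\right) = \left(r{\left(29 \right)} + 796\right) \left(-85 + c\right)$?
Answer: $- \frac{6059492247199}{2479206576} \approx -2444.1$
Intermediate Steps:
$K{\left(c,j \right)} = -14022 + 165 c$ ($K{\left(c,j \right)} = 3 + \frac{\left(29 + 796\right) \left(-85 + c\right)}{5} = 3 + \frac{825 \left(-85 + c\right)}{5} = 3 + \frac{-70125 + 825 c}{5} = 3 + \left(-14025 + 165 c\right) = -14022 + 165 c$)
$\frac{v{\left(2634 \right)}}{\left(2634281 + K{\left(381,\frac{1546}{-338} \right)}\right) \frac{1}{f{\left(1801,924 \right)} - 3471622}} = \frac{-745 + 2634}{\left(2634281 + \left(-14022 + 165 \cdot 381\right)\right) \frac{1}{\frac{937}{924} - 3471622}} = \frac{1889}{\left(2634281 + \left(-14022 + 62865\right)\right) \frac{1}{937 \cdot \frac{1}{924} - 3471622}} = \frac{1889}{\left(2634281 + 48843\right) \frac{1}{\frac{937}{924} - 3471622}} = \frac{1889}{2683124 \frac{1}{- \frac{3207777791}{924}}} = \frac{1889}{2683124 \left(- \frac{924}{3207777791}\right)} = \frac{1889}{- \frac{2479206576}{3207777791}} = 1889 \left(- \frac{3207777791}{2479206576}\right) = - \frac{6059492247199}{2479206576}$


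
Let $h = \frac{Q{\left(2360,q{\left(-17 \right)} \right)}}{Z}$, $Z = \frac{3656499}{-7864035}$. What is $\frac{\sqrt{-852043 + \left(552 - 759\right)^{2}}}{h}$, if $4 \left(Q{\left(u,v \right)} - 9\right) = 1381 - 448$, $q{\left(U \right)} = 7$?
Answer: $- \frac{4875332 i \sqrt{809194}}{2540083305} \approx - 1.7266 i$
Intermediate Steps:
$Q{\left(u,v \right)} = \frac{969}{4}$ ($Q{\left(u,v \right)} = 9 + \frac{1381 - 448}{4} = 9 + \frac{1}{4} \cdot 933 = 9 + \frac{933}{4} = \frac{969}{4}$)
$Z = - \frac{1218833}{2621345}$ ($Z = 3656499 \left(- \frac{1}{7864035}\right) = - \frac{1218833}{2621345} \approx -0.46496$)
$h = - \frac{2540083305}{4875332}$ ($h = \frac{969}{4 \left(- \frac{1218833}{2621345}\right)} = \frac{969}{4} \left(- \frac{2621345}{1218833}\right) = - \frac{2540083305}{4875332} \approx -521.01$)
$\frac{\sqrt{-852043 + \left(552 - 759\right)^{2}}}{h} = \frac{\sqrt{-852043 + \left(552 - 759\right)^{2}}}{- \frac{2540083305}{4875332}} = \sqrt{-852043 + \left(-207\right)^{2}} \left(- \frac{4875332}{2540083305}\right) = \sqrt{-852043 + 42849} \left(- \frac{4875332}{2540083305}\right) = \sqrt{-809194} \left(- \frac{4875332}{2540083305}\right) = i \sqrt{809194} \left(- \frac{4875332}{2540083305}\right) = - \frac{4875332 i \sqrt{809194}}{2540083305}$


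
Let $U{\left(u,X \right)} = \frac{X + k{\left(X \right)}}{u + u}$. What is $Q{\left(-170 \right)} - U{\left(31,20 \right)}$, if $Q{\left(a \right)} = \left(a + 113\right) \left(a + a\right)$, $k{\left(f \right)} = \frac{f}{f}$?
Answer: $\frac{1201539}{62} \approx 19380.0$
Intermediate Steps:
$k{\left(f \right)} = 1$
$Q{\left(a \right)} = 2 a \left(113 + a\right)$ ($Q{\left(a \right)} = \left(113 + a\right) 2 a = 2 a \left(113 + a\right)$)
$U{\left(u,X \right)} = \frac{1 + X}{2 u}$ ($U{\left(u,X \right)} = \frac{X + 1}{u + u} = \frac{1 + X}{2 u}$)
$Q{\left(-170 \right)} - U{\left(31,20 \right)} = 2 \left(-170\right) \left(113 - 170\right) - \frac{1 + 20}{2 \cdot 31} = 2 \left(-170\right) \left(-57\right) - \frac{1}{2} \cdot \frac{1}{31} \cdot 21 = 19380 - \frac{21}{62} = \frac{1201539}{62}$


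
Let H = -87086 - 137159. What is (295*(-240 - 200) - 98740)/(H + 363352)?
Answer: -76180/46369 ≈ -1.6429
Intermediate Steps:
H = -224245
(295*(-240 - 200) - 98740)/(H + 363352) = (295*(-240 - 200) - 98740)/(-224245 + 363352) = (295*(-440) - 98740)/139107 = (-129800 - 98740)*(1/139107) = -228540*1/139107 = -76180/46369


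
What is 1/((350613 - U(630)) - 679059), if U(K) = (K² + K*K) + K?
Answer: -1/1122876 ≈ -8.9057e-7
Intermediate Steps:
U(K) = K + 2*K² (U(K) = (K² + K²) + K = 2*K² + K = K + 2*K²)
1/((350613 - U(630)) - 679059) = 1/((350613 - 630*(1 + 2*630)) - 679059) = 1/((350613 - 630*(1 + 1260)) - 679059) = 1/((350613 - 630*1261) - 679059) = 1/((350613 - 1*794430) - 679059) = 1/((350613 - 794430) - 679059) = 1/(-443817 - 679059) = 1/(-1122876) = -1/1122876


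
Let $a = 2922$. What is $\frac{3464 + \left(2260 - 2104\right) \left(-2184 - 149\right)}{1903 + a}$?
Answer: $- \frac{360484}{4825} \approx -74.712$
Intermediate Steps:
$\frac{3464 + \left(2260 - 2104\right) \left(-2184 - 149\right)}{1903 + a} = \frac{3464 + \left(2260 - 2104\right) \left(-2184 - 149\right)}{1903 + 2922} = \frac{3464 + 156 \left(-2333\right)}{4825} = \left(3464 - 363948\right) \frac{1}{4825} = \left(-360484\right) \frac{1}{4825} = - \frac{360484}{4825}$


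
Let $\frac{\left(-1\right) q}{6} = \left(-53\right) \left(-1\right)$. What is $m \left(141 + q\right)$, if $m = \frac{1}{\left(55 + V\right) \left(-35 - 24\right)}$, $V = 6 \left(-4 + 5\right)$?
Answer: $\frac{3}{61} \approx 0.04918$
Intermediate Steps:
$V = 6$ ($V = 6 \cdot 1 = 6$)
$q = -318$ ($q = - 6 \left(\left(-53\right) \left(-1\right)\right) = \left(-6\right) 53 = -318$)
$m = - \frac{1}{3599}$ ($m = \frac{1}{\left(55 + 6\right) \left(-35 - 24\right)} = \frac{1}{61 \left(-59\right)} = \frac{1}{-3599} = - \frac{1}{3599} \approx -0.00027785$)
$m \left(141 + q\right) = - \frac{141 - 318}{3599} = \left(- \frac{1}{3599}\right) \left(-177\right) = \frac{3}{61}$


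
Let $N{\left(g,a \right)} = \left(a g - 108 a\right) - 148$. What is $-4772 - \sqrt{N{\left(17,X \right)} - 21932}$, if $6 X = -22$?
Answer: $-4772 - \frac{i \sqrt{195717}}{3} \approx -4772.0 - 147.47 i$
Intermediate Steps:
$X = - \frac{11}{3}$ ($X = \frac{1}{6} \left(-22\right) = - \frac{11}{3} \approx -3.6667$)
$N{\left(g,a \right)} = -148 - 108 a + a g$ ($N{\left(g,a \right)} = \left(- 108 a + a g\right) - 148 = -148 - 108 a + a g$)
$-4772 - \sqrt{N{\left(17,X \right)} - 21932} = -4772 - \sqrt{\left(-148 - -396 - \frac{187}{3}\right) - 21932} = -4772 - \sqrt{\left(-148 + 396 - \frac{187}{3}\right) - 21932} = -4772 - \sqrt{\frac{557}{3} - 21932} = -4772 - \sqrt{- \frac{65239}{3}} = -4772 - \frac{i \sqrt{195717}}{3}$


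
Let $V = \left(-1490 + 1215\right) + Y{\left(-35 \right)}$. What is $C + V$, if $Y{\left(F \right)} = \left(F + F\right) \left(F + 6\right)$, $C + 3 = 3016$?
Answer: $4768$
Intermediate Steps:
$C = 3013$ ($C = -3 + 3016 = 3013$)
$Y{\left(F \right)} = 2 F \left(6 + F\right)$
$V = 1755$ ($V = \left(-1490 + 1215\right) + 2 \left(-35\right) \left(6 - 35\right) = -275 + 2 \left(-35\right) \left(-29\right) = -275 + 2030 = 1755$)
$C + V = 3013 + 1755 = 4768$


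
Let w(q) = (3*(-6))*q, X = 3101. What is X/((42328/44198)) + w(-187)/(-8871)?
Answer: 18419682185/5689268 ≈ 3237.6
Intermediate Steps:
w(q) = -18*q
X/((42328/44198)) + w(-187)/(-8871) = 3101/((42328/44198)) - 18*(-187)/(-8871) = 3101/((42328*(1/44198))) + 3366*(-1/8871) = 3101/(1924/2009) - 1122/2957 = 3101*(2009/1924) - 1122/2957 = 6229909/1924 - 1122/2957 = 18419682185/5689268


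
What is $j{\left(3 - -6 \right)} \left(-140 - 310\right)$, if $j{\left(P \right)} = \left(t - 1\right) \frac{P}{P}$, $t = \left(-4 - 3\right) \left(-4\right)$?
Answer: $-12150$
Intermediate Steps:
$t = 28$ ($t = \left(-7\right) \left(-4\right) = 28$)
$j{\left(P \right)} = 27$ ($j{\left(P \right)} = \left(28 - 1\right) \frac{P}{P} = 27 \cdot 1 = 27$)
$j{\left(3 - -6 \right)} \left(-140 - 310\right) = 27 \left(-140 - 310\right) = 27 \left(-450\right) = -12150$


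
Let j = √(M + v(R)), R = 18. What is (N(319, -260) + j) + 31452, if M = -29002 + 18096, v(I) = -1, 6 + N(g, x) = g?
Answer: 31765 + I*√10907 ≈ 31765.0 + 104.44*I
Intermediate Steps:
N(g, x) = -6 + g
M = -10906
j = I*√10907 (j = √(-10906 - 1) = √(-10907) = I*√10907 ≈ 104.44*I)
(N(319, -260) + j) + 31452 = ((-6 + 319) + I*√10907) + 31452 = (313 + I*√10907) + 31452 = 31765 + I*√10907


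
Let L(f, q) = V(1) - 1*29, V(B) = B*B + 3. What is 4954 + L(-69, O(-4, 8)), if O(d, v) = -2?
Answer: 4929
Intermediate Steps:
V(B) = 3 + B**2 (V(B) = B**2 + 3 = 3 + B**2)
L(f, q) = -25 (L(f, q) = (3 + 1**2) - 1*29 = (3 + 1) - 29 = 4 - 29 = -25)
4954 + L(-69, O(-4, 8)) = 4954 - 25 = 4929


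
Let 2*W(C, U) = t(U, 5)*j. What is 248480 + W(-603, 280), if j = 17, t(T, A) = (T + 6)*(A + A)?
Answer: 272790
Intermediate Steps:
t(T, A) = 2*A*(6 + T) (t(T, A) = (6 + T)*(2*A) = 2*A*(6 + T))
W(C, U) = 510 + 85*U (W(C, U) = ((2*5*(6 + U))*17)/2 = ((60 + 10*U)*17)/2 = (1020 + 170*U)/2 = 510 + 85*U)
248480 + W(-603, 280) = 248480 + (510 + 85*280) = 248480 + (510 + 23800) = 248480 + 24310 = 272790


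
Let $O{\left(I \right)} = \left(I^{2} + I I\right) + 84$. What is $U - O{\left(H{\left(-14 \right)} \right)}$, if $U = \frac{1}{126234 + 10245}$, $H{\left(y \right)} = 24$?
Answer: $- \frac{168688043}{136479} \approx -1236.0$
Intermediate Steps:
$U = \frac{1}{136479} \approx 7.3271 \cdot 10^{-6}$
$O{\left(I \right)} = 84 + 2 I^{2}$ ($O{\left(I \right)} = \left(I^{2} + I^{2}\right) + 84 = 2 I^{2} + 84 = 84 + 2 I^{2}$)
$U - O{\left(H{\left(-14 \right)} \right)} = \frac{1}{136479} - \left(84 + 2 \cdot 24^{2}\right) = \frac{1}{136479} - \left(84 + 2 \cdot 576\right) = \frac{1}{136479} - \left(84 + 1152\right) = \frac{1}{136479} - 1236 = - \frac{168688043}{136479}$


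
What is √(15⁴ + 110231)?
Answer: 2*√40214 ≈ 401.07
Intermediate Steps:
√(15⁴ + 110231) = √(50625 + 110231) = √160856 = 2*√40214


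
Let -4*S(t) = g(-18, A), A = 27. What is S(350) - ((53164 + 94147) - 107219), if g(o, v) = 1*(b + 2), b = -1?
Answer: -160369/4 ≈ -40092.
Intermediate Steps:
g(o, v) = 1 (g(o, v) = 1*(-1 + 2) = 1*1 = 1)
S(t) = -1/4 (S(t) = -1/4*1 = -1/4)
S(350) - ((53164 + 94147) - 107219) = -1/4 - ((53164 + 94147) - 107219) = -1/4 - (147311 - 107219) = -1/4 - 1*40092 = -1/4 - 40092 = -160369/4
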